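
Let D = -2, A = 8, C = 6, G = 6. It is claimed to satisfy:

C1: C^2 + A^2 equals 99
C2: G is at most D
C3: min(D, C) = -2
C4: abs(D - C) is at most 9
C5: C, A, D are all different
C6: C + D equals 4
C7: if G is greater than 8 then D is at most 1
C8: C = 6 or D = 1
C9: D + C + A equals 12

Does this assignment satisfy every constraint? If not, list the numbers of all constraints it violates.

C1: C^2 + A^2 = 6^2 + 8^2 = 36 + 64 = 100, not 99  no
C2: G = 6, D = -2; 6 > -2 (want ≤)  no
C3: min(-2, 6) = -2  yes
C4: abs(-2 - 6) = 8; 8 ≤ 9  yes
C5: values 6, 8, -2 are pairwise distinct  yes
C6: C + D = 6 + (-2) = 4  yes
C7: G = 6, not > 8; antecedent false, conditional vacuously true  yes
C8: C = 6 = 6 (first disjunct)  yes
C9: D + C + A = -2 + 6 + 8 = 12  yes

Constraints 1 and 2 do not hold.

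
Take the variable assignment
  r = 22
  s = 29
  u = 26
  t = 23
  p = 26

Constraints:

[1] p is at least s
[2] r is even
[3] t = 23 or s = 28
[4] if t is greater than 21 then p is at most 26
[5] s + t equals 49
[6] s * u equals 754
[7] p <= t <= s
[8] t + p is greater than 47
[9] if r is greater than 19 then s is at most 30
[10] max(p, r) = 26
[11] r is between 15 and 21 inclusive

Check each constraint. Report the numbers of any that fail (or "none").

[1] p = 26, s = 29; 26 < 29 (want ≥) — fails.
[2] r = 22 is even — holds.
[3] t = 23 = 23 (first disjunct) — holds.
[4] t = 23 > 21, so we need p ≤ 26; p = 26 ≤ 26 — holds.
[5] s + t = 29 + 23 = 52, not 49 — fails.
[6] s * u = 29 * 26 = 754 — holds.
[7] values 26, 23, 29; p = 26 is not <= t = 23 — fails.
[8] t + p = 23 + 26 = 49; 49 > 47 — holds.
[9] r = 22 > 19, so we need s ≤ 30; s = 29 ≤ 30 — holds.
[10] max(26, 22) = 26 — holds.
[11] r = 22 is outside [15, 21] — fails.

No — constraints 1, 5, 7, and 11 are not satisfied.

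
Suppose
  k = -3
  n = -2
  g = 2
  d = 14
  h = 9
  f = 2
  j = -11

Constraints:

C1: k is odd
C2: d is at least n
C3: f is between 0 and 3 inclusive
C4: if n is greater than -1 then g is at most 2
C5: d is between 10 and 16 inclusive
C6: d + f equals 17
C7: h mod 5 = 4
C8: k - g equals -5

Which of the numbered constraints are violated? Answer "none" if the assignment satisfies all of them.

C1: k = -3 is odd — OK.
C2: d = 14, n = -2; 14 ≥ -2 — OK.
C3: f = 2 lies in [0, 3] — OK.
C4: n = -2, not > -1; antecedent false, conditional vacuously true — OK.
C5: d = 14 lies in [10, 16] — OK.
C6: d + f = 14 + 2 = 16, not 17 — violated.
C7: 9 mod 5 = 4 — OK.
C8: k - g = -3 - 2 = -5 — OK.

No — constraint 6 is not satisfied.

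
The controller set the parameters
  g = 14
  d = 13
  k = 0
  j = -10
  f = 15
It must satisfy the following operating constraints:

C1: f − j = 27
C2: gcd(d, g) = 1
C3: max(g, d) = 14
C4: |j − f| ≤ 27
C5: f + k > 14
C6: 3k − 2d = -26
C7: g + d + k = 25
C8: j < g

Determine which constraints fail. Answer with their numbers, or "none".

C1: f − j = 15 − (-10) = 25, not 27 — violated.
C2: gcd(13, 14) = 1 — OK.
C3: max(14, 13) = 14 — OK.
C4: |-10 − 15| = 25; 25 ≤ 27 — OK.
C5: f + k = 15 + 0 = 15; 15 > 14 — OK.
C6: 3k − 2d = 3(0) − 2(13) = -26 — OK.
C7: g + d + k = 14 + 13 + 0 = 27, not 25 — violated.
C8: j = -10, g = 14; -10 < 14 — OK.

Constraints 1 and 7 do not hold.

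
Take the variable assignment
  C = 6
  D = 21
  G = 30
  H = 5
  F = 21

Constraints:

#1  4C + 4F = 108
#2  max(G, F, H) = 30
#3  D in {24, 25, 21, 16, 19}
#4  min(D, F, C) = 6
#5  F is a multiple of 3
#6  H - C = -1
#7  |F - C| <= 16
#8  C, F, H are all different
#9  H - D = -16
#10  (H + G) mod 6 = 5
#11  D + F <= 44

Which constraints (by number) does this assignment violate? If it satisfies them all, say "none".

Yes — all constraints hold.

#1 4C + 4F = 4(6) + 4(21) = 108 — holds.
#2 max(30, 21, 5) = 30 — holds.
#3 D = 21 is in {24, 25, 21, 16, 19} — holds.
#4 min(21, 21, 6) = 6 — holds.
#5 21 / 3 = 7, so 3 divides 21 — holds.
#6 H - C = 5 - 6 = -1 — holds.
#7 |21 - 6| = 15; 15 ≤ 16 — holds.
#8 values 6, 21, 5 are pairwise distinct — holds.
#9 H - D = 5 - 21 = -16 — holds.
#10 H + G = 35; 35 mod 6 = 5 — holds.
#11 D + F = 21 + 21 = 42; 42 ≤ 44 — holds.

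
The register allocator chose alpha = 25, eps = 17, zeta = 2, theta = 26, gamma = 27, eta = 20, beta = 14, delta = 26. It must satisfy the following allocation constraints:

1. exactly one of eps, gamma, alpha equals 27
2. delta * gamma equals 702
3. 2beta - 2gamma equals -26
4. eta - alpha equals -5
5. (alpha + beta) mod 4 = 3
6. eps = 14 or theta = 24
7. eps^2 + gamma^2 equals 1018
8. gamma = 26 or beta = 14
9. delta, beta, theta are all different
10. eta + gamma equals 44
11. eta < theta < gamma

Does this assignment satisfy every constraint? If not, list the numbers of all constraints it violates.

The assignment fails constraints 6, 9, and 10.

1. eps=17, gamma=27, alpha=25; 1 of them equals 27 — OK.
2. delta * gamma = 26 * 27 = 702 — OK.
3. 2beta - 2gamma = 2(14) - 2(27) = -26 — OK.
4. eta - alpha = 20 - 25 = -5 — OK.
5. alpha + beta = 39; 39 mod 4 = 3 — OK.
6. eps = 17 ≠ 14 and theta = 26 ≠ 24; both disjuncts false — violated.
7. eps^2 + gamma^2 = 17^2 + 27^2 = 289 + 729 = 1018 — OK.
8. gamma = 27 ≠ 26, but beta = 14 = 14 (second disjunct) — OK.
9. delta = theta = 26, not all different — violated.
10. eta + gamma = 20 + 27 = 47, not 44 — violated.
11. values 20 < 26 < 27 — OK.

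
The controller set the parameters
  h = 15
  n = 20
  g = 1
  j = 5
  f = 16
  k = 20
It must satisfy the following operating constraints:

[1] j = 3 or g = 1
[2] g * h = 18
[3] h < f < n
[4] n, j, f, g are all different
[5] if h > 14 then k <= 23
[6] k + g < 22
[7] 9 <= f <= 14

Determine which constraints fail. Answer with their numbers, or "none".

[1] j = 5 ≠ 3, but g = 1 = 1 (second disjunct)  OK
[2] g * h = 1 * 15 = 15, not 18  FAIL
[3] values 15 < 16 < 20  OK
[4] values 20, 5, 16, 1 are pairwise distinct  OK
[5] h = 15 > 14, so we need k ≤ 23; k = 20 ≤ 23  OK
[6] k + g = 20 + 1 = 21; 21 < 22  OK
[7] f = 16 is outside [9, 14]  FAIL

Constraints 2, 7 do not hold.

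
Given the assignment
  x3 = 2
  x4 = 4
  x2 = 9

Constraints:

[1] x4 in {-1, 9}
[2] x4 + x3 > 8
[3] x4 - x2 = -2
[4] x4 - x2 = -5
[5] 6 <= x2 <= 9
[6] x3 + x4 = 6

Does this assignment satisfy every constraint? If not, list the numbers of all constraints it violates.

The assignment fails constraints 1, 2, and 3.

[1] x4 = 4 is not in {-1, 9} — violated.
[2] x4 + x3 = 4 + 2 = 6; 6 ≤ 8, bound 8 not met — violated.
[3] x4 - x2 = 4 - 9 = -5, not -2 — violated.
[4] x4 - x2 = 4 - 9 = -5 — satisfied.
[5] x2 = 9 lies in [6, 9] — satisfied.
[6] x3 + x4 = 2 + 4 = 6 — satisfied.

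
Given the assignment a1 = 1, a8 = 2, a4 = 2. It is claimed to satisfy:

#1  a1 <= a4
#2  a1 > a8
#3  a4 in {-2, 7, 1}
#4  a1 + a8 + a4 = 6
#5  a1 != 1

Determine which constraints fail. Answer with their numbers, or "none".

#1 a1 = 1, a4 = 2; 1 ≤ 2  ✓
#2 a1 = 1, a8 = 2; 1 ≤ 2 (want >)  ✗
#3 a4 = 2 is not in {-2, 7, 1}  ✗
#4 a1 + a8 + a4 = 1 + 2 + 2 = 5, not 6  ✗
#5 a1 = 1, but 1 is required to differ  ✗

Violated: 2, 3, 4, and 5.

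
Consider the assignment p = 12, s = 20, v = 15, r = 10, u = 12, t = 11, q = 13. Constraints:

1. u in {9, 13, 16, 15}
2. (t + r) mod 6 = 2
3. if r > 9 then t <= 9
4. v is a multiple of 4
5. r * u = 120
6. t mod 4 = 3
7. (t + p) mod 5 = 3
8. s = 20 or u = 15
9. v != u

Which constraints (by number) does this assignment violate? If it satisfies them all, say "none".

Constraints 1, 2, 3, and 4 do not hold.

1. u = 12 is not in {9, 13, 16, 15}  FAIL
2. t + r = 21; 21 mod 6 = 3, not 2  FAIL
3. r = 10 > 9, so we need t ≤ 9; but t = 11 > 9  FAIL
4. 15 = 4*3 + 3, so 4 does not divide 15  FAIL
5. r * u = 10 * 12 = 120  OK
6. 11 mod 4 = 3  OK
7. t + p = 23; 23 mod 5 = 3  OK
8. s = 20 = 20 (first disjunct)  OK
9. v = 15, u = 12; distinct  OK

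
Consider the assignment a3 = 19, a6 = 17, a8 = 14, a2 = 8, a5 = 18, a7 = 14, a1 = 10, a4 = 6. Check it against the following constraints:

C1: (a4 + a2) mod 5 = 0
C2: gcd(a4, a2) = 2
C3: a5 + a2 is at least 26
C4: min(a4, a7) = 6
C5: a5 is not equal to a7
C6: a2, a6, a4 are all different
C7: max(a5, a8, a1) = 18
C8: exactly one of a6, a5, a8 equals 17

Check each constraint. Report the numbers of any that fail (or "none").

C1: a4 + a2 = 14; 14 mod 5 = 4, not 0 — does not hold.
C2: gcd(6, 8) = 2 — holds.
C3: a5 + a2 = 18 + 8 = 26; 26 ≥ 26 — holds.
C4: min(6, 14) = 6 — holds.
C5: a5 = 18, a7 = 14; distinct — holds.
C6: values 8, 17, 6 are pairwise distinct — holds.
C7: max(18, 14, 10) = 18 — holds.
C8: a6=17, a5=18, a8=14; 1 of them equals 17 — holds.

The assignment fails constraint 1.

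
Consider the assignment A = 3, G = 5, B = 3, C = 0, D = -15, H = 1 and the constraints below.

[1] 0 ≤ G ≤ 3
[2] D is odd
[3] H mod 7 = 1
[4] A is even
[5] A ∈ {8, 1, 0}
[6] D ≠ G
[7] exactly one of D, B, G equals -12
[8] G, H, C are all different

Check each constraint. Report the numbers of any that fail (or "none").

[1] G = 5 is outside [0, 3]  fails
[2] D = -15 is odd  holds
[3] 1 mod 7 = 1  holds
[4] A = 3 is odd  fails
[5] A = 3 is not in {8, 1, 0}  fails
[6] D = -15, G = 5; distinct  holds
[7] D=-15, B=3, G=5; 0 of them equal -12, not exactly one  fails
[8] values 5, 1, 0 are pairwise distinct  holds

Violated: 1, 4, 5, and 7.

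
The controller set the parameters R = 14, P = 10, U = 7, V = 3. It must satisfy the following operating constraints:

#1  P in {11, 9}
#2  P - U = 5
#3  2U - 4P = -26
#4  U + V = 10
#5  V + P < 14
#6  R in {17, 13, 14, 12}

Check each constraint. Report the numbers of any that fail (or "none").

#1 P = 10 is not in {11, 9} — violated.
#2 P - U = 10 - 7 = 3, not 5 — violated.
#3 2U - 4P = 2(7) - 4(10) = -26 — OK.
#4 U + V = 7 + 3 = 10 — OK.
#5 V + P = 3 + 10 = 13; 13 < 14 — OK.
#6 R = 14 is in {17, 13, 14, 12} — OK.

No — constraints 1 and 2 are not satisfied.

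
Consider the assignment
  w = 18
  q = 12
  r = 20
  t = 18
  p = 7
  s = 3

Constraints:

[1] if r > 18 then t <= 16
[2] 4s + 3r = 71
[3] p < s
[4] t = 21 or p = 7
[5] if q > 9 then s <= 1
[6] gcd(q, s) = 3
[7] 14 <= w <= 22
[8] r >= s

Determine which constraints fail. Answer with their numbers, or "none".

Constraints 1, 2, 3, and 5 do not hold.

[1] r = 20 > 18, so we need t ≤ 16; but t = 18 > 16 — does not hold.
[2] 4s + 3r = 4(3) + 3(20) = 72, not 71 — does not hold.
[3] p = 7, s = 3; 7 ≥ 3 (want <) — does not hold.
[4] t = 18 ≠ 21, but p = 7 = 7 (second disjunct) — holds.
[5] q = 12 > 9, so we need s ≤ 1; but s = 3 > 1 — does not hold.
[6] gcd(12, 3) = 3 — holds.
[7] w = 18 lies in [14, 22] — holds.
[8] r = 20, s = 3; 20 ≥ 3 — holds.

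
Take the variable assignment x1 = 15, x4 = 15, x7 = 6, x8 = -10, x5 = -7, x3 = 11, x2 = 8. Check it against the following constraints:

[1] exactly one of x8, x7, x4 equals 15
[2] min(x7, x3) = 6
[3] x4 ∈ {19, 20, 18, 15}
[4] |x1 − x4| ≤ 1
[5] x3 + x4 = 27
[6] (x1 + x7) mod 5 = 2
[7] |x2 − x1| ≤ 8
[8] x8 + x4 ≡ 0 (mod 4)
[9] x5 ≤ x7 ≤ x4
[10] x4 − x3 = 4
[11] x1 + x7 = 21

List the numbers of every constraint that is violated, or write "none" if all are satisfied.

Constraints 5, 6, and 8 do not hold.

[1] x8=-10, x7=6, x4=15; 1 of them equals 15  holds
[2] min(6, 11) = 6  holds
[3] x4 = 15 is in {19, 20, 18, 15}  holds
[4] |15 − 15| = 0; 0 ≤ 1  holds
[5] x3 + x4 = 11 + 15 = 26, not 27  fails
[6] x1 + x7 = 21; 21 mod 5 = 1, not 2  fails
[7] |8 − 15| = 7; 7 ≤ 8  holds
[8] x8 + x4 = 5; 5 mod 4 = 1, not 0  fails
[9] values -7 ≤ 6 ≤ 15  holds
[10] x4 − x3 = 15 − 11 = 4  holds
[11] x1 + x7 = 15 + 6 = 21  holds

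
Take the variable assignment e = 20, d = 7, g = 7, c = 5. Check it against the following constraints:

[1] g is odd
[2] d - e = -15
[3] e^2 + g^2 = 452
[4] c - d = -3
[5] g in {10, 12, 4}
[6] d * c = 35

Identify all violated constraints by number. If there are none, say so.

Violated: 2, 3, 4, 5.

[1] g = 7 is odd — holds.
[2] d - e = 7 - 20 = -13, not -15 — does not hold.
[3] e^2 + g^2 = 20^2 + 7^2 = 400 + 49 = 449, not 452 — does not hold.
[4] c - d = 5 - 7 = -2, not -3 — does not hold.
[5] g = 7 is not in {10, 12, 4} — does not hold.
[6] d * c = 7 * 5 = 35 — holds.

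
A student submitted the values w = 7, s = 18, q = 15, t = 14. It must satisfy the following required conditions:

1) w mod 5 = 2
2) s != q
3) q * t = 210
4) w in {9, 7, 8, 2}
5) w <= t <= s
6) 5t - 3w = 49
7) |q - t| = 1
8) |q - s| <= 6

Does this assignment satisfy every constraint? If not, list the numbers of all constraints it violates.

1) 7 mod 5 = 2  true
2) s = 18, q = 15; distinct  true
3) q * t = 15 * 14 = 210  true
4) w = 7 is in {9, 7, 8, 2}  true
5) values 7 <= 14 <= 18  true
6) 5t - 3w = 5(14) - 3(7) = 49  true
7) |15 - 14| = 1  true
8) |15 - 18| = 3; 3 ≤ 6  true

None — every constraint holds.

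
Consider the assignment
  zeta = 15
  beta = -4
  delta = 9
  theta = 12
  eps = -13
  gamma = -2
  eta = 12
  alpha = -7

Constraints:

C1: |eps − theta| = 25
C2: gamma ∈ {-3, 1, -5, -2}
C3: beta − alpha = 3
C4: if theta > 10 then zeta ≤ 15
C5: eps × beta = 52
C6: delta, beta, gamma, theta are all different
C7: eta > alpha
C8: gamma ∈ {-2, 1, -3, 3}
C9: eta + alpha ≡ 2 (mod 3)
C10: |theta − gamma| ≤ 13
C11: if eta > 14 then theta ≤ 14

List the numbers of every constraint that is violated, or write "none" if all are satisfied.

Constraint 10 does not hold.

C1: |-13 − 12| = 25  yes
C2: gamma = -2 is in {-3, 1, -5, -2}  yes
C3: beta − alpha = -4 − (-7) = 3  yes
C4: theta = 12 > 10, so we need zeta ≤ 15; zeta = 15 ≤ 15  yes
C5: eps × beta = -13 × (-4) = 52  yes
C6: values 9, -4, -2, 12 are pairwise distinct  yes
C7: eta = 12, alpha = -7; 12 > -7  yes
C8: gamma = -2 is in {-2, 1, -3, 3}  yes
C9: eta + alpha = 5; 5 mod 3 = 2  yes
C10: |12 − (-2)| = 14; 14 > 13, exceeds bound 13  no
C11: eta = 12, not > 14; antecedent false, conditional vacuously true  yes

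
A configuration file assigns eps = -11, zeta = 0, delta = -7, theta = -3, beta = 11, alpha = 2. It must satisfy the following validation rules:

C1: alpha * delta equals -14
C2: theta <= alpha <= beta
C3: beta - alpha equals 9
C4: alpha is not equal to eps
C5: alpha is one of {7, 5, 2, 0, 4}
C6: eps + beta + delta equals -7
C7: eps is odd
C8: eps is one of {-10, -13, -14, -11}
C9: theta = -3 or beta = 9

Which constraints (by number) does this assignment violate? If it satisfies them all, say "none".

C1: alpha * delta = 2 * (-7) = -14 — OK.
C2: values -3 <= 2 <= 11 — OK.
C3: beta - alpha = 11 - 2 = 9 — OK.
C4: alpha = 2, eps = -11; distinct — OK.
C5: alpha = 2 is in {7, 5, 2, 0, 4} — OK.
C6: eps + beta + delta = -11 + 11 + (-7) = -7 — OK.
C7: eps = -11 is odd — OK.
C8: eps = -11 is in {-10, -13, -14, -11} — OK.
C9: theta = -3 = -3 (first disjunct) — OK.

All constraints are satisfied.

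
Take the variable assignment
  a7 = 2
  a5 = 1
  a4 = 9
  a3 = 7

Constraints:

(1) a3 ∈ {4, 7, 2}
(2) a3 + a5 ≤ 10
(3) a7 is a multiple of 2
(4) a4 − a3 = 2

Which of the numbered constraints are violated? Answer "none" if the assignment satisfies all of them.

No violations.

(1) a3 = 7 is in {4, 7, 2} — satisfied.
(2) a3 + a5 = 7 + 1 = 8; 8 ≤ 10 — satisfied.
(3) 2 / 2 = 1, so 2 divides 2 — satisfied.
(4) a4 − a3 = 9 − 7 = 2 — satisfied.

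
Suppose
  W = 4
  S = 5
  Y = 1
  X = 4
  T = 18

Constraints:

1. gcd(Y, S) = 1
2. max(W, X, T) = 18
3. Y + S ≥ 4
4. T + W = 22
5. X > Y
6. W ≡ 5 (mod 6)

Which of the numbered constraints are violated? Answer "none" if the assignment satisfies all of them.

1. gcd(1, 5) = 1 — holds.
2. max(4, 4, 18) = 18 — holds.
3. Y + S = 1 + 5 = 6; 6 ≥ 4 — holds.
4. T + W = 18 + 4 = 22 — holds.
5. X = 4, Y = 1; 4 > 1 — holds.
6. 4 mod 6 = 4, not 5 — does not hold.

Constraint 6 is violated.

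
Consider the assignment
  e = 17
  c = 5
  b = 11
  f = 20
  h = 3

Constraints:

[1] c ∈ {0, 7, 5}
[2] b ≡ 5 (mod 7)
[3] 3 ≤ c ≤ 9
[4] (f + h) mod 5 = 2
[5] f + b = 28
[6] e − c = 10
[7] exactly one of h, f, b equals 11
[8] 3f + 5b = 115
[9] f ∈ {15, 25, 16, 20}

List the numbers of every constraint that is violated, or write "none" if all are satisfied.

No — constraints 2, 4, 5, and 6 are not satisfied.

[1] c = 5 is in {0, 7, 5}  ✓
[2] 11 mod 7 = 4, not 5  ✗
[3] c = 5 lies in [3, 9]  ✓
[4] f + h = 23; 23 mod 5 = 3, not 2  ✗
[5] f + b = 20 + 11 = 31, not 28  ✗
[6] e − c = 17 − 5 = 12, not 10  ✗
[7] h=3, f=20, b=11; 1 of them equals 11  ✓
[8] 3f + 5b = 3(20) + 5(11) = 115  ✓
[9] f = 20 is in {15, 25, 16, 20}  ✓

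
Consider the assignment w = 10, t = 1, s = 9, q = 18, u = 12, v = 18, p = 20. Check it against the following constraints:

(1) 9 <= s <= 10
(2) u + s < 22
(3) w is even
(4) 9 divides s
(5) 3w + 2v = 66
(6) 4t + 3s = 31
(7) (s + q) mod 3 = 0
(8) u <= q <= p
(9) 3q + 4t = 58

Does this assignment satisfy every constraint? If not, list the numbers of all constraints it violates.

None — every constraint holds.

(1) s = 9 lies in [9, 10] — holds.
(2) u + s = 12 + 9 = 21; 21 < 22 — holds.
(3) w = 10 is even — holds.
(4) 9 / 9 = 1, so 9 divides 9 — holds.
(5) 3w + 2v = 3(10) + 2(18) = 66 — holds.
(6) 4t + 3s = 4(1) + 3(9) = 31 — holds.
(7) s + q = 27; 27 mod 3 = 0 — holds.
(8) values 12 <= 18 <= 20 — holds.
(9) 3q + 4t = 3(18) + 4(1) = 58 — holds.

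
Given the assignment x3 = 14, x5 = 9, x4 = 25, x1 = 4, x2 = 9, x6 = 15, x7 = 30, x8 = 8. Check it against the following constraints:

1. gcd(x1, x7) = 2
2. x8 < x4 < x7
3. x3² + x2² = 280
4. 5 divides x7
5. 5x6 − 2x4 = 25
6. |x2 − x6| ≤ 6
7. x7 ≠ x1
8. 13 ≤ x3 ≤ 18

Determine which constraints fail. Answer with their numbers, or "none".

Constraint 3 is violated.

1. gcd(4, 30) = 2  holds
2. values 8 < 25 < 30  holds
3. x3² + x2² = 14² + 9² = 196 + 81 = 277, not 280  fails
4. 30 / 5 = 6, so 5 divides 30  holds
5. 5x6 − 2x4 = 5(15) − 2(25) = 25  holds
6. |9 − 15| = 6; 6 ≤ 6  holds
7. x7 = 30, x1 = 4; distinct  holds
8. x3 = 14 lies in [13, 18]  holds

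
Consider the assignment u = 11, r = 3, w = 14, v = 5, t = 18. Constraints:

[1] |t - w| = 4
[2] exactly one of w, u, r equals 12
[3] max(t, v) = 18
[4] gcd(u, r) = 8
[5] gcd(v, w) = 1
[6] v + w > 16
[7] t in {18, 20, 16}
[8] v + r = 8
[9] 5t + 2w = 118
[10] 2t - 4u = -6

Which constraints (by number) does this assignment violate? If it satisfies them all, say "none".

[1] |18 - 14| = 4 — satisfied.
[2] w=14, u=11, r=3; 0 of them equal 12, not exactly one — violated.
[3] max(18, 5) = 18 — satisfied.
[4] gcd(11, 3) = 1, not 8 — violated.
[5] gcd(5, 14) = 1 — satisfied.
[6] v + w = 5 + 14 = 19; 19 > 16 — satisfied.
[7] t = 18 is in {18, 20, 16} — satisfied.
[8] v + r = 5 + 3 = 8 — satisfied.
[9] 5t + 2w = 5(18) + 2(14) = 118 — satisfied.
[10] 2t - 4u = 2(18) - 4(11) = -8, not -6 — violated.

Constraints 2, 4, 10 do not hold.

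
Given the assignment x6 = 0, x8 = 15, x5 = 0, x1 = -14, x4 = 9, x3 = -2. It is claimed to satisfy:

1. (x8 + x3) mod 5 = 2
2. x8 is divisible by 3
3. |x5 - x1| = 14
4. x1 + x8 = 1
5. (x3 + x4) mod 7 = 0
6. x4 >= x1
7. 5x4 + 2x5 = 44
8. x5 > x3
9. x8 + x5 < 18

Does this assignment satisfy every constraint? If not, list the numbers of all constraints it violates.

The assignment fails constraints 1, 7.

1. x8 + x3 = 13; 13 mod 5 = 3, not 2  fails
2. 15 / 3 = 5, so 3 divides 15  holds
3. |0 - (-14)| = 14  holds
4. x1 + x8 = -14 + 15 = 1  holds
5. x3 + x4 = 7; 7 mod 7 = 0  holds
6. x4 = 9, x1 = -14; 9 ≥ -14  holds
7. 5x4 + 2x5 = 5(9) + 2(0) = 45, not 44  fails
8. x5 = 0, x3 = -2; 0 > -2  holds
9. x8 + x5 = 15 + 0 = 15; 15 < 18  holds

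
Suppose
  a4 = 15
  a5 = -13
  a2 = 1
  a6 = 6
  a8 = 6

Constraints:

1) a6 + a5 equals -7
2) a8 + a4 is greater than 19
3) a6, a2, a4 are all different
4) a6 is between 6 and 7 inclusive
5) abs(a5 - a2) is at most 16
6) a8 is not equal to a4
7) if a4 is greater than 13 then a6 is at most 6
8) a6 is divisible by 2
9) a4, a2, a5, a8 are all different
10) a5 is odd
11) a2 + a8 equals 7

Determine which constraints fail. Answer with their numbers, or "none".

1) a6 + a5 = 6 + (-13) = -7 — holds.
2) a8 + a4 = 6 + 15 = 21; 21 > 19 — holds.
3) values 6, 1, 15 are pairwise distinct — holds.
4) a6 = 6 lies in [6, 7] — holds.
5) abs(-13 - 1) = 14; 14 ≤ 16 — holds.
6) a8 = 6, a4 = 15; distinct — holds.
7) a4 = 15 > 13, so we need a6 ≤ 6; a6 = 6 ≤ 6 — holds.
8) 6 / 2 = 3, so 2 divides 6 — holds.
9) values 15, 1, -13, 6 are pairwise distinct — holds.
10) a5 = -13 is odd — holds.
11) a2 + a8 = 1 + 6 = 7 — holds.

No violations.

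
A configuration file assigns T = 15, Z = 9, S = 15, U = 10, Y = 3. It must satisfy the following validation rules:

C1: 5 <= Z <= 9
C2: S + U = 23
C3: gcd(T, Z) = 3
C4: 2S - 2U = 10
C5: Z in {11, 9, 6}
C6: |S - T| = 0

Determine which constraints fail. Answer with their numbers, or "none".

C1: Z = 9 lies in [5, 9] — OK.
C2: S + U = 15 + 10 = 25, not 23 — violated.
C3: gcd(15, 9) = 3 — OK.
C4: 2S - 2U = 2(15) - 2(10) = 10 — OK.
C5: Z = 9 is in {11, 9, 6} — OK.
C6: |15 - 15| = 0 — OK.

Constraint 2 does not hold.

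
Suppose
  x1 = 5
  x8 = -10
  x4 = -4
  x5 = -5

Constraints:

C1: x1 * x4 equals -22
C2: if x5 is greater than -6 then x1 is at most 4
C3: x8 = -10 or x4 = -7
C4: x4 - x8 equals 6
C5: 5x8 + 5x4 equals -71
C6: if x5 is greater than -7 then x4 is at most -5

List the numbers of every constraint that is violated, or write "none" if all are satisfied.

C1: x1 * x4 = 5 * (-4) = -20, not -22 — does not hold.
C2: x5 = -5 > -6, so we need x1 ≤ 4; but x1 = 5 > 4 — does not hold.
C3: x8 = -10 = -10 (first disjunct) — holds.
C4: x4 - x8 = -4 - (-10) = 6 — holds.
C5: 5x8 + 5x4 = 5(-10) + 5(-4) = -70, not -71 — does not hold.
C6: x5 = -5 > -7, so we need x4 ≤ -5; but x4 = -4 > -5 — does not hold.

Violated: 1, 2, 5, and 6.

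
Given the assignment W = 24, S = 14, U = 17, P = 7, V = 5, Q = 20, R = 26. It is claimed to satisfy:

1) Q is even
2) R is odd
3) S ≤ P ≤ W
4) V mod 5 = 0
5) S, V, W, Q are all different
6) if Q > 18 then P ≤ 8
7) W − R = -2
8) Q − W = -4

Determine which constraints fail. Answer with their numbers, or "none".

1) Q = 20 is even  true
2) R = 26 is even  false
3) values 14, 7, 24; S = 14 is not ≤ P = 7  false
4) 5 mod 5 = 0  true
5) values 14, 5, 24, 20 are pairwise distinct  true
6) Q = 20 > 18, so we need P ≤ 8; P = 7 ≤ 8  true
7) W − R = 24 − 26 = -2  true
8) Q − W = 20 − 24 = -4  true

Constraints 2, 3 are violated.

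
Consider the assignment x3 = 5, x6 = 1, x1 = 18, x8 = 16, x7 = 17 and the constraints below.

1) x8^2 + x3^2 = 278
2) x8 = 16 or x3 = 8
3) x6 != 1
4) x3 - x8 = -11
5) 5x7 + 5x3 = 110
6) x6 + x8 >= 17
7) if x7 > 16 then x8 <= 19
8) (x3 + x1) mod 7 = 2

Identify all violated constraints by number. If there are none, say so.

The assignment fails constraints 1 and 3.

1) x8^2 + x3^2 = 16^2 + 5^2 = 256 + 25 = 281, not 278 — does not hold.
2) x8 = 16 = 16 (first disjunct) — holds.
3) x6 = 1, but 1 is required to differ — does not hold.
4) x3 - x8 = 5 - 16 = -11 — holds.
5) 5x7 + 5x3 = 5(17) + 5(5) = 110 — holds.
6) x6 + x8 = 1 + 16 = 17; 17 ≥ 17 — holds.
7) x7 = 17 > 16, so we need x8 ≤ 19; x8 = 16 ≤ 19 — holds.
8) x3 + x1 = 23; 23 mod 7 = 2 — holds.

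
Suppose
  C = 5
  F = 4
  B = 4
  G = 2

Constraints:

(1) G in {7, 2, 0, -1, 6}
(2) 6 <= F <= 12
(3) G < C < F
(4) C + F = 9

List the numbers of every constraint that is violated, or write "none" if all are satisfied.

Constraints 2 and 3 are violated.

(1) G = 2 is in {7, 2, 0, -1, 6} — holds.
(2) F = 4 is outside [6, 12] — does not hold.
(3) values 2, 5, 4; C = 5 is not < F = 4 — does not hold.
(4) C + F = 5 + 4 = 9 — holds.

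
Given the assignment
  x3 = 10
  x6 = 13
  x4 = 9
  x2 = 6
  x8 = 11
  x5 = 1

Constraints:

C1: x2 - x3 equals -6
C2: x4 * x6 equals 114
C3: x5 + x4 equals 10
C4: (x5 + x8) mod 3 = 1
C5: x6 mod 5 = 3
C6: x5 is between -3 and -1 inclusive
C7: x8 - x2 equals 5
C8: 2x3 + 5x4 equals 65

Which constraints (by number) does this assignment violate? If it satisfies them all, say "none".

Violated: 1, 2, 4, and 6.

C1: x2 - x3 = 6 - 10 = -4, not -6  ✗
C2: x4 * x6 = 9 * 13 = 117, not 114  ✗
C3: x5 + x4 = 1 + 9 = 10  ✓
C4: x5 + x8 = 12; 12 mod 3 = 0, not 1  ✗
C5: 13 mod 5 = 3  ✓
C6: x5 = 1 is outside [-3, -1]  ✗
C7: x8 - x2 = 11 - 6 = 5  ✓
C8: 2x3 + 5x4 = 2(10) + 5(9) = 65  ✓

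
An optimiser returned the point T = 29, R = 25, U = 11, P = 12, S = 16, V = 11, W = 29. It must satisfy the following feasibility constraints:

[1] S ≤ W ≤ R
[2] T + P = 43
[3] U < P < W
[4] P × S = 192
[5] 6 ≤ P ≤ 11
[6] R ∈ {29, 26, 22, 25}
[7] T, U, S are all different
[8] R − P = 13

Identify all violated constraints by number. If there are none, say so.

The assignment fails constraints 1, 2, and 5.

[1] values 16, 29, 25; W = 29 is not ≤ R = 25 — does not hold.
[2] T + P = 29 + 12 = 41, not 43 — does not hold.
[3] values 11 < 12 < 29 — holds.
[4] P × S = 12 × 16 = 192 — holds.
[5] P = 12 is outside [6, 11] — does not hold.
[6] R = 25 is in {29, 26, 22, 25} — holds.
[7] values 29, 11, 16 are pairwise distinct — holds.
[8] R − P = 25 − 12 = 13 — holds.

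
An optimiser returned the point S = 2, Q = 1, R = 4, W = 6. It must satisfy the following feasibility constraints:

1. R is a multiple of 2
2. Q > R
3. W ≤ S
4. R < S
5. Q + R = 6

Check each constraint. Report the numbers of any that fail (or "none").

No — constraints 2, 3, 4, and 5 are not satisfied.

1. 4 / 2 = 2, so 2 divides 4  OK
2. Q = 1, R = 4; 1 ≤ 4 (want >)  FAIL
3. W = 6, S = 2; 6 > 2 (want ≤)  FAIL
4. R = 4, S = 2; 4 ≥ 2 (want <)  FAIL
5. Q + R = 1 + 4 = 5, not 6  FAIL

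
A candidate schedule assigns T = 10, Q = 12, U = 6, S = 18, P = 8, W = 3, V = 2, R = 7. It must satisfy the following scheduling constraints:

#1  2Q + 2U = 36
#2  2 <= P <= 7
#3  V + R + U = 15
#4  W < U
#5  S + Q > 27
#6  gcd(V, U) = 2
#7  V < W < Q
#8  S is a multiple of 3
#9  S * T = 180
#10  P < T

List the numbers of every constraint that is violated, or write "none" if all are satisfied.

#1 2Q + 2U = 2(12) + 2(6) = 36 — holds.
#2 P = 8 is outside [2, 7] — does not hold.
#3 V + R + U = 2 + 7 + 6 = 15 — holds.
#4 W = 3, U = 6; 3 < 6 — holds.
#5 S + Q = 18 + 12 = 30; 30 > 27 — holds.
#6 gcd(2, 6) = 2 — holds.
#7 values 2 < 3 < 12 — holds.
#8 18 / 3 = 6, so 3 divides 18 — holds.
#9 S * T = 18 * 10 = 180 — holds.
#10 P = 8, T = 10; 8 < 10 — holds.

No — constraint 2 is not satisfied.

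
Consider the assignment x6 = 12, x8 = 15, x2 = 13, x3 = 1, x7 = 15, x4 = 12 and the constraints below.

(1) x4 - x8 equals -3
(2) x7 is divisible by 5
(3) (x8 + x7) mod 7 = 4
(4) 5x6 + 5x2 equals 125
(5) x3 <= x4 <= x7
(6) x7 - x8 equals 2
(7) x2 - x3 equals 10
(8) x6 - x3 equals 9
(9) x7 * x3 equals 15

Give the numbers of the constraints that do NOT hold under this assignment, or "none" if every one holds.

(1) x4 - x8 = 12 - 15 = -3  ✓
(2) 15 / 5 = 3, so 5 divides 15  ✓
(3) x8 + x7 = 30; 30 mod 7 = 2, not 4  ✗
(4) 5x6 + 5x2 = 5(12) + 5(13) = 125  ✓
(5) values 1 <= 12 <= 15  ✓
(6) x7 - x8 = 15 - 15 = 0, not 2  ✗
(7) x2 - x3 = 13 - 1 = 12, not 10  ✗
(8) x6 - x3 = 12 - 1 = 11, not 9  ✗
(9) x7 * x3 = 15 * 1 = 15  ✓

Constraints 3, 6, 7, and 8 do not hold.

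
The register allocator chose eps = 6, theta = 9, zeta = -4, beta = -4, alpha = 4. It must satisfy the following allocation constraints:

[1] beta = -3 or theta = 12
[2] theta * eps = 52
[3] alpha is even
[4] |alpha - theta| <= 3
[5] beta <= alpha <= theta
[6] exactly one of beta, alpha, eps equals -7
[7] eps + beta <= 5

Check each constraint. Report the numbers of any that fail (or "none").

Violated: 1, 2, 4, 6.

[1] beta = -4 ≠ -3 and theta = 9 ≠ 12; both disjuncts false — fails.
[2] theta * eps = 9 * 6 = 54, not 52 — fails.
[3] alpha = 4 is even — holds.
[4] |4 - 9| = 5; 5 > 3, exceeds bound 3 — fails.
[5] values -4 <= 4 <= 9 — holds.
[6] beta=-4, alpha=4, eps=6; 0 of them equal -7, not exactly one — fails.
[7] eps + beta = 6 + (-4) = 2; 2 ≤ 5 — holds.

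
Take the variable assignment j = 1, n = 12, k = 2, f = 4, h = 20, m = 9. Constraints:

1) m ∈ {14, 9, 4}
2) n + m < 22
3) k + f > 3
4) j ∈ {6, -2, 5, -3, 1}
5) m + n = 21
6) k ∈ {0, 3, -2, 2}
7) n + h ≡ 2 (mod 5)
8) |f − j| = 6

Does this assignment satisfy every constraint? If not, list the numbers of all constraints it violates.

1) m = 9 is in {14, 9, 4} — holds.
2) n + m = 12 + 9 = 21; 21 < 22 — holds.
3) k + f = 2 + 4 = 6; 6 > 3 — holds.
4) j = 1 is in {6, -2, 5, -3, 1} — holds.
5) m + n = 9 + 12 = 21 — holds.
6) k = 2 is in {0, 3, -2, 2} — holds.
7) n + h = 32; 32 mod 5 = 2 — holds.
8) |4 − 1| = 3, not 6 — fails.

The assignment fails constraint 8.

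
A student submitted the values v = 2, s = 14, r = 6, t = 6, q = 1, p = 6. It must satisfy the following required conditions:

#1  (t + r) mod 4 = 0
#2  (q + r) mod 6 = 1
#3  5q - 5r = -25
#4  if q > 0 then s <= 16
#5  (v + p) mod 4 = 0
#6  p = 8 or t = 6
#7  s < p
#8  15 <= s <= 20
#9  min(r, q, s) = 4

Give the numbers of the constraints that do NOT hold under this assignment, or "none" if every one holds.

#1 t + r = 12; 12 mod 4 = 0  OK
#2 q + r = 7; 7 mod 6 = 1  OK
#3 5q - 5r = 5(1) - 5(6) = -25  OK
#4 q = 1 > 0, so we need s ≤ 16; s = 14 ≤ 16  OK
#5 v + p = 8; 8 mod 4 = 0  OK
#6 p = 6 ≠ 8, but t = 6 = 6 (second disjunct)  OK
#7 s = 14, p = 6; 14 ≥ 6 (want <)  FAIL
#8 s = 14 is outside [15, 20]  FAIL
#9 min(6, 1, 14) = 1, not 4  FAIL

No — constraints 7, 8, 9 are not satisfied.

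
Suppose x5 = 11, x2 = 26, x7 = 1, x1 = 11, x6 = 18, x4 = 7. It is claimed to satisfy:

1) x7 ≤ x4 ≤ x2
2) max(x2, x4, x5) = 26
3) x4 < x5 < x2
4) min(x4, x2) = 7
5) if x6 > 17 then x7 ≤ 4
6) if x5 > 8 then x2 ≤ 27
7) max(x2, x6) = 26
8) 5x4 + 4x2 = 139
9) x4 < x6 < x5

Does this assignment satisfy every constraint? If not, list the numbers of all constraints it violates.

The assignment fails constraint 9.

1) values 1 ≤ 7 ≤ 26  holds
2) max(26, 7, 11) = 26  holds
3) values 7 < 11 < 26  holds
4) min(7, 26) = 7  holds
5) x6 = 18 > 17, so we need x7 ≤ 4; x7 = 1 ≤ 4  holds
6) x5 = 11 > 8, so we need x2 ≤ 27; x2 = 26 ≤ 27  holds
7) max(26, 18) = 26  holds
8) 5x4 + 4x2 = 5(7) + 4(26) = 139  holds
9) values 7, 18, 11; x6 = 18 is not < x5 = 11  fails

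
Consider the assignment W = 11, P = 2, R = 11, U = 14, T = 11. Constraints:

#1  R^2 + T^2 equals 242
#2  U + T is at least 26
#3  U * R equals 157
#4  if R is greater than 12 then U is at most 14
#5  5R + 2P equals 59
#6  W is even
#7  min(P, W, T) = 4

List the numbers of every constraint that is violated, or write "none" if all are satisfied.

#1 R^2 + T^2 = 11^2 + 11^2 = 121 + 121 = 242  holds
#2 U + T = 14 + 11 = 25; 25 < 26, bound 26 not met  fails
#3 U * R = 14 * 11 = 154, not 157  fails
#4 R = 11, not > 12; antecedent false, conditional vacuously true  holds
#5 5R + 2P = 5(11) + 2(2) = 59  holds
#6 W = 11 is odd  fails
#7 min(2, 11, 11) = 2, not 4  fails

Constraints 2, 3, 6, 7 do not hold.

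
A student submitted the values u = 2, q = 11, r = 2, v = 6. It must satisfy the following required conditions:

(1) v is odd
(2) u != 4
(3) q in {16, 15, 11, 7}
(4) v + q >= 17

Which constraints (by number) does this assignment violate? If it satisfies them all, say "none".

No — constraint 1 is not satisfied.

(1) v = 6 is even  no
(2) u = 2, and 2 ≠ 4  yes
(3) q = 11 is in {16, 15, 11, 7}  yes
(4) v + q = 6 + 11 = 17; 17 ≥ 17  yes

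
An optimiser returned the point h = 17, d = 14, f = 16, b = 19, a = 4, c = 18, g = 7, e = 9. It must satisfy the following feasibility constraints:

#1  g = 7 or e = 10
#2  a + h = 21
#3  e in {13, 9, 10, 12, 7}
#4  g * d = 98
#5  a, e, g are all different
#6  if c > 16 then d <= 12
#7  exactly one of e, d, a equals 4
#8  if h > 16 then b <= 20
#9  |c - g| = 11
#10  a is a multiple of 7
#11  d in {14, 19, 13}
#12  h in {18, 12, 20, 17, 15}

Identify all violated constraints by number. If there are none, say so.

Constraints 6, 10 do not hold.

#1 g = 7 = 7 (first disjunct)  OK
#2 a + h = 4 + 17 = 21  OK
#3 e = 9 is in {13, 9, 10, 12, 7}  OK
#4 g * d = 7 * 14 = 98  OK
#5 values 4, 9, 7 are pairwise distinct  OK
#6 c = 18 > 16, so we need d ≤ 12; but d = 14 > 12  FAIL
#7 e=9, d=14, a=4; 1 of them equals 4  OK
#8 h = 17 > 16, so we need b ≤ 20; b = 19 ≤ 20  OK
#9 |18 - 7| = 11  OK
#10 4 = 7*0 + 4, so 7 does not divide 4  FAIL
#11 d = 14 is in {14, 19, 13}  OK
#12 h = 17 is in {18, 12, 20, 17, 15}  OK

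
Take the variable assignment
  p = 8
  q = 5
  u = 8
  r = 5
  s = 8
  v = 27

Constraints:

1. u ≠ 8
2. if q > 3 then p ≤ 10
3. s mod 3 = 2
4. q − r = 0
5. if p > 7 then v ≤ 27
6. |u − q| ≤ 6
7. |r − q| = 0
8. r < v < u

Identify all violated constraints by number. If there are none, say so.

Violated: 1, 8.

1. u = 8, but 8 is required to differ  no
2. q = 5 > 3, so we need p ≤ 10; p = 8 ≤ 10  yes
3. 8 mod 3 = 2  yes
4. q − r = 5 − 5 = 0  yes
5. p = 8 > 7, so we need v ≤ 27; v = 27 ≤ 27  yes
6. |8 − 5| = 3; 3 ≤ 6  yes
7. |5 − 5| = 0  yes
8. values 5, 27, 8; v = 27 is not < u = 8  no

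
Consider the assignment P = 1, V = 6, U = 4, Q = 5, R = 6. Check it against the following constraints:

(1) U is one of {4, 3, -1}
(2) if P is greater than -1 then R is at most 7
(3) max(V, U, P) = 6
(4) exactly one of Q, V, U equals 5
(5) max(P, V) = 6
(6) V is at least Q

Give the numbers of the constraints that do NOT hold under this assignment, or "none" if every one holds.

(1) U = 4 is in {4, 3, -1} — satisfied.
(2) P = 1 > -1, so we need R ≤ 7; R = 6 ≤ 7 — satisfied.
(3) max(6, 4, 1) = 6 — satisfied.
(4) Q=5, V=6, U=4; 1 of them equals 5 — satisfied.
(5) max(1, 6) = 6 — satisfied.
(6) V = 6, Q = 5; 6 ≥ 5 — satisfied.

None — every constraint holds.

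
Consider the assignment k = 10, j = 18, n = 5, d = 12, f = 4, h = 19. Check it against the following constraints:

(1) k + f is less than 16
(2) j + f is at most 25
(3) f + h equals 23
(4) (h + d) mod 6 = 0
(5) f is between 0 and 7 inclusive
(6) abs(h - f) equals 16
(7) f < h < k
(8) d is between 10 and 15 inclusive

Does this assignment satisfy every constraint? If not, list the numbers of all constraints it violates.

Violated: 4, 6, 7.

(1) k + f = 10 + 4 = 14; 14 < 16 — OK.
(2) j + f = 18 + 4 = 22; 22 ≤ 25 — OK.
(3) f + h = 4 + 19 = 23 — OK.
(4) h + d = 31; 31 mod 6 = 1, not 0 — violated.
(5) f = 4 lies in [0, 7] — OK.
(6) abs(19 - 4) = 15, not 16 — violated.
(7) values 4, 19, 10; h = 19 is not < k = 10 — violated.
(8) d = 12 lies in [10, 15] — OK.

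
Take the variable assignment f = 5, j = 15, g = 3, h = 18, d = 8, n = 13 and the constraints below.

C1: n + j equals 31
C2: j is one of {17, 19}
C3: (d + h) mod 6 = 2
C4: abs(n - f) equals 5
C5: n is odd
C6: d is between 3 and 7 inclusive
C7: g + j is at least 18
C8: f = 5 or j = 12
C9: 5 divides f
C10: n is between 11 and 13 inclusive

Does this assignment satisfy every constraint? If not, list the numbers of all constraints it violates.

C1: n + j = 13 + 15 = 28, not 31 — does not hold.
C2: j = 15 is not in {17, 19} — does not hold.
C3: d + h = 26; 26 mod 6 = 2 — holds.
C4: abs(13 - 5) = 8, not 5 — does not hold.
C5: n = 13 is odd — holds.
C6: d = 8 is outside [3, 7] — does not hold.
C7: g + j = 3 + 15 = 18; 18 ≥ 18 — holds.
C8: f = 5 = 5 (first disjunct) — holds.
C9: 5 / 5 = 1, so 5 divides 5 — holds.
C10: n = 13 lies in [11, 13] — holds.

No — constraints 1, 2, 4, 6 are not satisfied.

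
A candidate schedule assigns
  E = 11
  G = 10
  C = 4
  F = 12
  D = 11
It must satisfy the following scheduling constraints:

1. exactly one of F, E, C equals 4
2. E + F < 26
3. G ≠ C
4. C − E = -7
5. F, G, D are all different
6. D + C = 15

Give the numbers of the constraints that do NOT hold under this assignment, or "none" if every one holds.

1. F=12, E=11, C=4; 1 of them equals 4 — satisfied.
2. E + F = 11 + 12 = 23; 23 < 26 — satisfied.
3. G = 10, C = 4; distinct — satisfied.
4. C − E = 4 − 11 = -7 — satisfied.
5. values 12, 10, 11 are pairwise distinct — satisfied.
6. D + C = 11 + 4 = 15 — satisfied.

No violations.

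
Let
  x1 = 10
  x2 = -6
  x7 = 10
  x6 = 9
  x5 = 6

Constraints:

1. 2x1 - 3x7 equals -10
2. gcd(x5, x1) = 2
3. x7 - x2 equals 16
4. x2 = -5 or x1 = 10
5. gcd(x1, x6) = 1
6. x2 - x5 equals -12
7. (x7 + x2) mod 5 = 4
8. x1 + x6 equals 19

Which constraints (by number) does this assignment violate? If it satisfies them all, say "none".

All constraints are satisfied.

1. 2x1 - 3x7 = 2(10) - 3(10) = -10  ✔
2. gcd(6, 10) = 2  ✔
3. x7 - x2 = 10 - (-6) = 16  ✔
4. x2 = -6 ≠ -5, but x1 = 10 = 10 (second disjunct)  ✔
5. gcd(10, 9) = 1  ✔
6. x2 - x5 = -6 - 6 = -12  ✔
7. x7 + x2 = 4; 4 mod 5 = 4  ✔
8. x1 + x6 = 10 + 9 = 19  ✔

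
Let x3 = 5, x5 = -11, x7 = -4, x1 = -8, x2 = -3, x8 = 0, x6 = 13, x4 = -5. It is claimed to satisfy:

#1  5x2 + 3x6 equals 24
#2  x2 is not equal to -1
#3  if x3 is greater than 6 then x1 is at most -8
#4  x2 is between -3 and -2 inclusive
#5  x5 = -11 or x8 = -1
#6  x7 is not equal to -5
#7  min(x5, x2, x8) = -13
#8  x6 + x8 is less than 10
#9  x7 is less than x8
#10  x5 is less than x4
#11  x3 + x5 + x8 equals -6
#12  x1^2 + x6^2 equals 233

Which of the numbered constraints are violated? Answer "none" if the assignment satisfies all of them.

Constraints 7, 8 do not hold.

#1 5x2 + 3x6 = 5(-3) + 3(13) = 24 — holds.
#2 x2 = -3, and -3 ≠ -1 — holds.
#3 x3 = 5, not > 6; antecedent false, conditional vacuously true — holds.
#4 x2 = -3 lies in [-3, -2] — holds.
#5 x5 = -11 = -11 (first disjunct) — holds.
#6 x7 = -4, and -4 ≠ -5 — holds.
#7 min(-11, -3, 0) = -11, not -13 — does not hold.
#8 x6 + x8 = 13 + 0 = 13; 13 ≥ 10, bound 10 not met — does not hold.
#9 x7 = -4, x8 = 0; -4 < 0 — holds.
#10 x5 = -11, x4 = -5; -11 < -5 — holds.
#11 x3 + x5 + x8 = 5 + (-11) + 0 = -6 — holds.
#12 x1^2 + x6^2 = (-8)^2 + 13^2 = 64 + 169 = 233 — holds.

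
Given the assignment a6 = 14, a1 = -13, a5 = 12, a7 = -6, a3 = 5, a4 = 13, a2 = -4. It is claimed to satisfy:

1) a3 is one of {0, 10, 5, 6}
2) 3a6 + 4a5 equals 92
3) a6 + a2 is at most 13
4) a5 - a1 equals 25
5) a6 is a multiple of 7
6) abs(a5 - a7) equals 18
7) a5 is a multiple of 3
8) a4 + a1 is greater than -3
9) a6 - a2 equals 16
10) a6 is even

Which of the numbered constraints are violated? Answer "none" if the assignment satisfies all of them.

1) a3 = 5 is in {0, 10, 5, 6}  ✔
2) 3a6 + 4a5 = 3(14) + 4(12) = 90, not 92  ✘
3) a6 + a2 = 14 + (-4) = 10; 10 ≤ 13  ✔
4) a5 - a1 = 12 - (-13) = 25  ✔
5) 14 / 7 = 2, so 7 divides 14  ✔
6) abs(12 - (-6)) = 18  ✔
7) 12 / 3 = 4, so 3 divides 12  ✔
8) a4 + a1 = 13 + (-13) = 0; 0 > -3  ✔
9) a6 - a2 = 14 - (-4) = 18, not 16  ✘
10) a6 = 14 is even  ✔

Constraints 2 and 9 are violated.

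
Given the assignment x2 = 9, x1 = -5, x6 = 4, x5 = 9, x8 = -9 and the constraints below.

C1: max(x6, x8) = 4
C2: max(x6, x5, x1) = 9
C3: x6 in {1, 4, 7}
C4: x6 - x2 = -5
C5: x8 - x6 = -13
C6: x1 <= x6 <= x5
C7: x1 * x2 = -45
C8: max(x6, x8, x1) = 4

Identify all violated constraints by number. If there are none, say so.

C1: max(4, -9) = 4 — holds.
C2: max(4, 9, -5) = 9 — holds.
C3: x6 = 4 is in {1, 4, 7} — holds.
C4: x6 - x2 = 4 - 9 = -5 — holds.
C5: x8 - x6 = -9 - 4 = -13 — holds.
C6: values -5 <= 4 <= 9 — holds.
C7: x1 * x2 = -5 * 9 = -45 — holds.
C8: max(4, -9, -5) = 4 — holds.

The assignment satisfies every constraint.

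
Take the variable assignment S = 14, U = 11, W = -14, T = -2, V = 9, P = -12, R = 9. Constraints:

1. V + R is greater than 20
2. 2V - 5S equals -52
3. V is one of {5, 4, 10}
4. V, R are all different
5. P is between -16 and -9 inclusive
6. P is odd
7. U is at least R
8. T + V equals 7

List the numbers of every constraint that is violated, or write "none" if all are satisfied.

The assignment fails constraints 1, 3, 4, and 6.

1. V + R = 9 + 9 = 18; 18 ≤ 20, bound 20 not met — violated.
2. 2V - 5S = 2(9) - 5(14) = -52 — OK.
3. V = 9 is not in {5, 4, 10} — violated.
4. V = R = 9, not all different — violated.
5. P = -12 lies in [-16, -9] — OK.
6. P = -12 is even — violated.
7. U = 11, R = 9; 11 ≥ 9 — OK.
8. T + V = -2 + 9 = 7 — OK.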